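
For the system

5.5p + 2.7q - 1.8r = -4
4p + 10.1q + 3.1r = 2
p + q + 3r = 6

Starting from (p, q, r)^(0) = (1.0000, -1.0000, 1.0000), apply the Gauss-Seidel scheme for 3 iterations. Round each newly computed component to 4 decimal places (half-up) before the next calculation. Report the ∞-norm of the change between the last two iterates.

0.1764

Iteration 1:
  p = (-4 - (2.7)·-1.0000 - (-1.8)·1.0000) / (5.5) = 0.0909
  q = (2 - (4)·0.0909 - (3.1)·1.0000) / (10.1) = -0.1449
  r = (6 - (1)·0.0909 - (1)·-0.1449) / (3) = 2.0180
Iteration 2:
  p = (-4 - (2.7)·-0.1449 - (-1.8)·2.0180) / (5.5) = 0.0043
  q = (2 - (4)·0.0043 - (3.1)·2.0180) / (10.1) = -0.4231
  r = (6 - (1)·0.0043 - (1)·-0.4231) / (3) = 2.1396
Iteration 3:
  p = (-4 - (2.7)·-0.4231 - (-1.8)·2.1396) / (5.5) = 0.1807
  q = (2 - (4)·0.1807 - (3.1)·2.1396) / (10.1) = -0.5303
  r = (6 - (1)·0.1807 - (1)·-0.5303) / (3) = 2.1165
Change: (0.1764, -0.1072, -0.0231) → max |·| = 0.1764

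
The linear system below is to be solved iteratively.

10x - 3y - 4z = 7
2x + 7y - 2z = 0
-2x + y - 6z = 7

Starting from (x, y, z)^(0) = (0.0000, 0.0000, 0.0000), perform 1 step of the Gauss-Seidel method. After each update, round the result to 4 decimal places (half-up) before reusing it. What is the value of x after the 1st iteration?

0.7000

Iteration 1:
  x = (7 - (-3)·0.0000 - (-4)·0.0000) / (10) = 0.7000
  y = (0 - (2)·0.7000 - (-2)·0.0000) / (7) = -0.2000
  z = (7 - (-2)·0.7000 - (1)·-0.2000) / (-6) = -1.4333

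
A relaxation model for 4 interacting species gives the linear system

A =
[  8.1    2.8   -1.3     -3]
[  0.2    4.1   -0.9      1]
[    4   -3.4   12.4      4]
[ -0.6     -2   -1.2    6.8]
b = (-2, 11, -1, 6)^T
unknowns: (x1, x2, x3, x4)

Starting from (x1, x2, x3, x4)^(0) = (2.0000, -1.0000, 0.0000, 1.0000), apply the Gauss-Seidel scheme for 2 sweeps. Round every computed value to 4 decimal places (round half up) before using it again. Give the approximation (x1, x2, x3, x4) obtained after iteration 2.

Iteration 1:
  x1 = (-2 - (2.8)·-1.0000 - (-1.3)·0.0000 - (-3)·1.0000) / (8.1) = 0.4691
  x2 = (11 - (0.2)·0.4691 - (-0.9)·0.0000 - (1)·1.0000) / (4.1) = 2.4161
  x3 = (-1 - (4)·0.4691 - (-3.4)·2.4161 - (4)·1.0000) / (12.4) = 0.1079
  x4 = (6 - (-0.6)·0.4691 - (-2)·2.4161 - (-1.2)·0.1079) / (6.8) = 1.6534
Iteration 2:
  x1 = (-2 - (2.8)·2.4161 - (-1.3)·0.1079 - (-3)·1.6534) / (8.1) = -0.4524
  x2 = (11 - (0.2)·-0.4524 - (-0.9)·0.1079 - (1)·1.6534) / (4.1) = 2.3254
  x3 = (-1 - (4)·-0.4524 - (-3.4)·2.3254 - (4)·1.6534) / (12.4) = 0.1695
  x4 = (6 - (-0.6)·-0.4524 - (-2)·2.3254 - (-1.2)·0.1695) / (6.8) = 1.5563

(-0.4524, 2.3254, 0.1695, 1.5563)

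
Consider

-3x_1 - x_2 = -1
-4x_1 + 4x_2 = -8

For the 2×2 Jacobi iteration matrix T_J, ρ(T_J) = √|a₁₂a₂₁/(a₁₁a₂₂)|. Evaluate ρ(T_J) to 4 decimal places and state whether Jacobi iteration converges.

a₁₂a₂₁/(a₁₁a₂₂) = (-1)·(-4) / ((-3)·(4)) = -0.333333
ρ = √|-0.333333| = √0.333333 = 0.5774
ρ < 1, so Jacobi converges

0.5774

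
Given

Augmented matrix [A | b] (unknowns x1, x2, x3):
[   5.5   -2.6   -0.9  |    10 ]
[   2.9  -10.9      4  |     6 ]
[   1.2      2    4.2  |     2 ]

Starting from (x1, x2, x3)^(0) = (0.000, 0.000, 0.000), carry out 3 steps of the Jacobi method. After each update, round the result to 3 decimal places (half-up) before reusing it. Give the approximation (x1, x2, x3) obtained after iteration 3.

(1.905, -0.035, -0.043)

Iteration 1:
  x1 = (10 - (-2.6)·0.000 - (-0.9)·0.000) / (5.5) = 1.818
  x2 = (6 - (2.9)·0.000 - (4)·0.000) / (-10.9) = -0.550
  x3 = (2 - (1.2)·0.000 - (2)·0.000) / (4.2) = 0.476
Iteration 2:
  x1 = (10 - (-2.6)·-0.550 - (-0.9)·0.476) / (5.5) = 1.636
  x2 = (6 - (2.9)·1.818 - (4)·0.476) / (-10.9) = 0.108
  x3 = (2 - (1.2)·1.818 - (2)·-0.550) / (4.2) = 0.219
Iteration 3:
  x1 = (10 - (-2.6)·0.108 - (-0.9)·0.219) / (5.5) = 1.905
  x2 = (6 - (2.9)·1.636 - (4)·0.219) / (-10.9) = -0.035
  x3 = (2 - (1.2)·1.636 - (2)·0.108) / (4.2) = -0.043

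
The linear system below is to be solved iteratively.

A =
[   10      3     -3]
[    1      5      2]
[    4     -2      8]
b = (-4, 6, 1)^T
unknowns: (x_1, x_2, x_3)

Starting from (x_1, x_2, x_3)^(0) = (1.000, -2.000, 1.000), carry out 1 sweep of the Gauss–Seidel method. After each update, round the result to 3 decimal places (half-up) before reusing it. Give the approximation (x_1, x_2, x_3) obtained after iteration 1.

(0.500, 0.700, 0.050)

Iteration 1:
  x_1 = (-4 - (3)·-2.000 - (-3)·1.000) / (10) = 0.500
  x_2 = (6 - (1)·0.500 - (2)·1.000) / (5) = 0.700
  x_3 = (1 - (4)·0.500 - (-2)·0.700) / (8) = 0.050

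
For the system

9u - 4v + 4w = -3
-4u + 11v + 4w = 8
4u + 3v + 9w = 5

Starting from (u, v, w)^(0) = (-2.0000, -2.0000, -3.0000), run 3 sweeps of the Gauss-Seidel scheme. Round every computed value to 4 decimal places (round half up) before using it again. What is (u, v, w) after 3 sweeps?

(0.0995, 0.7663, 0.2559)

Iteration 1:
  u = (-3 - (-4)·-2.0000 - (4)·-3.0000) / (9) = 0.1111
  v = (8 - (-4)·0.1111 - (4)·-3.0000) / (11) = 1.8586
  w = (5 - (4)·0.1111 - (3)·1.8586) / (9) = -0.1134
Iteration 2:
  u = (-3 - (-4)·1.8586 - (4)·-0.1134) / (9) = 0.5431
  v = (8 - (-4)·0.5431 - (4)·-0.1134) / (11) = 0.9660
  w = (5 - (4)·0.5431 - (3)·0.9660) / (9) = -0.0078
Iteration 3:
  u = (-3 - (-4)·0.9660 - (4)·-0.0078) / (9) = 0.0995
  v = (8 - (-4)·0.0995 - (4)·-0.0078) / (11) = 0.7663
  w = (5 - (4)·0.0995 - (3)·0.7663) / (9) = 0.2559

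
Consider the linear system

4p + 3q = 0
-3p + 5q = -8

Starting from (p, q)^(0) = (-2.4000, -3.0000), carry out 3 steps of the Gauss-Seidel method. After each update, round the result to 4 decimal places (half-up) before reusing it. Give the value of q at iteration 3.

-0.9306

Iteration 1:
  p = (0 - (3)·-3.0000) / (4) = 2.2500
  q = (-8 - (-3)·2.2500) / (5) = -0.2500
Iteration 2:
  p = (0 - (3)·-0.2500) / (4) = 0.1875
  q = (-8 - (-3)·0.1875) / (5) = -1.4875
Iteration 3:
  p = (0 - (3)·-1.4875) / (4) = 1.1156
  q = (-8 - (-3)·1.1156) / (5) = -0.9306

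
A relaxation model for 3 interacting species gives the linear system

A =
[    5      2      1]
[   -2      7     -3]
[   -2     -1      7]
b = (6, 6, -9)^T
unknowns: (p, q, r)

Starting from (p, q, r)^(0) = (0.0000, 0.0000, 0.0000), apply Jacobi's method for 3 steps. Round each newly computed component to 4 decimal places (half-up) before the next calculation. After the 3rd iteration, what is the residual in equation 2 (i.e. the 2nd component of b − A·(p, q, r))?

Iteration 1:
  p = (6 - (2)·0.0000 - (1)·0.0000) / (5) = 1.2000
  q = (6 - (-2)·0.0000 - (-3)·0.0000) / (7) = 0.8571
  r = (-9 - (-2)·0.0000 - (-1)·0.0000) / (7) = -1.2857
Iteration 2:
  p = (6 - (2)·0.8571 - (1)·-1.2857) / (5) = 1.1143
  q = (6 - (-2)·1.2000 - (-3)·-1.2857) / (7) = 0.6490
  r = (-9 - (-2)·1.2000 - (-1)·0.8571) / (7) = -0.8204
Iteration 3:
  p = (6 - (2)·0.6490 - (1)·-0.8204) / (5) = 1.1045
  q = (6 - (-2)·1.1143 - (-3)·-0.8204) / (7) = 0.8239
  r = (-9 - (-2)·1.1143 - (-1)·0.6490) / (7) = -0.8746
Residual b − A·x = (-0.2957, -0.1821, 0.1551)

-0.1821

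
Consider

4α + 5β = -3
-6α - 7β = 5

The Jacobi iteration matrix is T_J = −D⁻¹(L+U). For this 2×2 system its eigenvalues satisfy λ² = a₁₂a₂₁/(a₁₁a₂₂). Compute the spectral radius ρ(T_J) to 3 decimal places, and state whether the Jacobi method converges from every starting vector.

1.035

a₁₂a₂₁/(a₁₁a₂₂) = (5)·(-6) / ((4)·(-7)) = 1.071429
ρ = √|1.071429| = √1.071429 = 1.035
ρ > 1, so Jacobi diverges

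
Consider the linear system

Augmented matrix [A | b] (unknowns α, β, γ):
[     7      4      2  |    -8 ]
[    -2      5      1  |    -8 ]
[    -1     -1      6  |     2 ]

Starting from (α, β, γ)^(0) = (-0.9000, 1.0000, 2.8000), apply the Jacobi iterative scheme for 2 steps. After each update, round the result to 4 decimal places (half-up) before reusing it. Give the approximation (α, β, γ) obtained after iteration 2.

(0.1971, -2.6757, -0.5057)

Iteration 1:
  α = (-8 - (4)·1.0000 - (2)·2.8000) / (7) = -2.5143
  β = (-8 - (-2)·-0.9000 - (1)·2.8000) / (5) = -2.5200
  γ = (2 - (-1)·-0.9000 - (-1)·1.0000) / (6) = 0.3500
Iteration 2:
  α = (-8 - (4)·-2.5200 - (2)·0.3500) / (7) = 0.1971
  β = (-8 - (-2)·-2.5143 - (1)·0.3500) / (5) = -2.6757
  γ = (2 - (-1)·-2.5143 - (-1)·-2.5200) / (6) = -0.5057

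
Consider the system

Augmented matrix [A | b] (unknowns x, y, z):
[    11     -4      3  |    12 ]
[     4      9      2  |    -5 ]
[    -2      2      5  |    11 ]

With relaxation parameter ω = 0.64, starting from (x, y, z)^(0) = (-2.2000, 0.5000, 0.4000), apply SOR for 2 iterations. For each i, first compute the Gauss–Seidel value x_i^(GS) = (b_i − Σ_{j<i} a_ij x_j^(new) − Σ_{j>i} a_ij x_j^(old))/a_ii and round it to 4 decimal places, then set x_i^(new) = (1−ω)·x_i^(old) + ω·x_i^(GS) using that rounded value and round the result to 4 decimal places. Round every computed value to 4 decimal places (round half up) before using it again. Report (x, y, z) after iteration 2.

Iteration 1:
  x: GS value = (12 - (-4)·0.5000 - (3)·0.4000) / (11) = 1.1636;  x ← (1−ω)·-2.2000 + ω·1.1636 = -0.0473
  y: GS value = (-5 - (4)·-0.0473 - (2)·0.4000) / (9) = -0.6234;  y ← (1−ω)·0.5000 + ω·-0.6234 = -0.2190
  z: GS value = (11 - (-2)·-0.0473 - (2)·-0.2190) / (5) = 2.2687;  z ← (1−ω)·0.4000 + ω·2.2687 = 1.5960
Iteration 2:
  x: GS value = (12 - (-4)·-0.2190 - (3)·1.5960) / (11) = 0.5760;  x ← (1−ω)·-0.0473 + ω·0.5760 = 0.3516
  y: GS value = (-5 - (4)·0.3516 - (2)·1.5960) / (9) = -1.0665;  y ← (1−ω)·-0.2190 + ω·-1.0665 = -0.7614
  z: GS value = (11 - (-2)·0.3516 - (2)·-0.7614) / (5) = 2.6452;  z ← (1−ω)·1.5960 + ω·2.6452 = 2.2675

(0.3516, -0.7614, 2.2675)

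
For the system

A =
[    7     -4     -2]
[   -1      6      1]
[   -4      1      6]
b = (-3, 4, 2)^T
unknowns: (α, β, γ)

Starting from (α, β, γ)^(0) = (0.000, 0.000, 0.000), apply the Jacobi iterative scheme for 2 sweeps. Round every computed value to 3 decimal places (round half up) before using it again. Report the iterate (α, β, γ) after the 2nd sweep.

Iteration 1:
  α = (-3 - (-4)·0.000 - (-2)·0.000) / (7) = -0.429
  β = (4 - (-1)·0.000 - (1)·0.000) / (6) = 0.667
  γ = (2 - (-4)·0.000 - (1)·0.000) / (6) = 0.333
Iteration 2:
  α = (-3 - (-4)·0.667 - (-2)·0.333) / (7) = 0.048
  β = (4 - (-1)·-0.429 - (1)·0.333) / (6) = 0.540
  γ = (2 - (-4)·-0.429 - (1)·0.667) / (6) = -0.064

(0.048, 0.540, -0.064)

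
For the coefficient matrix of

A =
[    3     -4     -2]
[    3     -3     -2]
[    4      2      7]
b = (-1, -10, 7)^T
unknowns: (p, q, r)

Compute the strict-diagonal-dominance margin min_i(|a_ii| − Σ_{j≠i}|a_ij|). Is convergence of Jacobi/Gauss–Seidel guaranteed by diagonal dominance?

row 1: |3| − (4+2) = -3
row 2: |-3| − (3+2) = -2
row 3: |7| − (4+2) = 1
minimum over rows = -3 → not strictly diagonally dominant

-3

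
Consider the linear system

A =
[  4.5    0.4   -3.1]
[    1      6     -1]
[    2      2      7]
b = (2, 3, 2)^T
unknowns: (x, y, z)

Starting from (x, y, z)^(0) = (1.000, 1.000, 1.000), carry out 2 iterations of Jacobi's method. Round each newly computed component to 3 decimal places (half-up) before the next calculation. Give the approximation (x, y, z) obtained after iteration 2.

(0.203, 0.278, -0.155)

Iteration 1:
  x = (2 - (0.4)·1.000 - (-3.1)·1.000) / (4.5) = 1.044
  y = (3 - (1)·1.000 - (-1)·1.000) / (6) = 0.500
  z = (2 - (2)·1.000 - (2)·1.000) / (7) = -0.286
Iteration 2:
  x = (2 - (0.4)·0.500 - (-3.1)·-0.286) / (4.5) = 0.203
  y = (3 - (1)·1.044 - (-1)·-0.286) / (6) = 0.278
  z = (2 - (2)·1.044 - (2)·0.500) / (7) = -0.155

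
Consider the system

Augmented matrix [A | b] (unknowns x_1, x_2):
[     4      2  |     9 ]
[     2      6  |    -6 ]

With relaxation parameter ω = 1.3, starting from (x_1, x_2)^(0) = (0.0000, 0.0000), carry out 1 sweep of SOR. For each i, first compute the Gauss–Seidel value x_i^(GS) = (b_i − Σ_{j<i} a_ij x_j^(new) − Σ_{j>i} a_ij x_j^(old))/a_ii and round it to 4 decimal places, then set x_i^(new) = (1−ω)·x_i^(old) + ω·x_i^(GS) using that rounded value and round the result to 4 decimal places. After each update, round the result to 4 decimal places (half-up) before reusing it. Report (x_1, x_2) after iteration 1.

(2.9250, -2.5675)

Iteration 1:
  x_1: GS value = (9 - (2)·0.0000) / (4) = 2.2500;  x_1 ← (1−ω)·0.0000 + ω·2.2500 = 2.9250
  x_2: GS value = (-6 - (2)·2.9250) / (6) = -1.9750;  x_2 ← (1−ω)·0.0000 + ω·-1.9750 = -2.5675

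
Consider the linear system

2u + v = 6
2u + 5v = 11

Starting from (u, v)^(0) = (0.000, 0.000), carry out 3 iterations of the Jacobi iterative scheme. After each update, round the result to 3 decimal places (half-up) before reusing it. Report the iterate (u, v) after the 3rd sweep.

Iteration 1:
  u = (6 - (1)·0.000) / (2) = 3.000
  v = (11 - (2)·0.000) / (5) = 2.200
Iteration 2:
  u = (6 - (1)·2.200) / (2) = 1.900
  v = (11 - (2)·3.000) / (5) = 1.000
Iteration 3:
  u = (6 - (1)·1.000) / (2) = 2.500
  v = (11 - (2)·1.900) / (5) = 1.440

(2.500, 1.440)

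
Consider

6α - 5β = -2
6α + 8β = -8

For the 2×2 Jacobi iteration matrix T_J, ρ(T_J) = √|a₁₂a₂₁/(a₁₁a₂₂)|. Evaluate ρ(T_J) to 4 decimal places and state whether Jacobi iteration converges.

0.7906

a₁₂a₂₁/(a₁₁a₂₂) = (-5)·(6) / ((6)·(8)) = -0.625000
ρ = √|-0.625000| = √0.625000 = 0.7906
ρ < 1, so Jacobi converges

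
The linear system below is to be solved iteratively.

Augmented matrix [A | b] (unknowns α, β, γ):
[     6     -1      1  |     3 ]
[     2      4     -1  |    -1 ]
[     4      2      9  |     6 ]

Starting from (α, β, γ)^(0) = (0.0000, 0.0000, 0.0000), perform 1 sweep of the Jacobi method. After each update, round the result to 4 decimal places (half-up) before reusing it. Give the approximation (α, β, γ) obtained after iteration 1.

Iteration 1:
  α = (3 - (-1)·0.0000 - (1)·0.0000) / (6) = 0.5000
  β = (-1 - (2)·0.0000 - (-1)·0.0000) / (4) = -0.2500
  γ = (6 - (4)·0.0000 - (2)·0.0000) / (9) = 0.6667

(0.5000, -0.2500, 0.6667)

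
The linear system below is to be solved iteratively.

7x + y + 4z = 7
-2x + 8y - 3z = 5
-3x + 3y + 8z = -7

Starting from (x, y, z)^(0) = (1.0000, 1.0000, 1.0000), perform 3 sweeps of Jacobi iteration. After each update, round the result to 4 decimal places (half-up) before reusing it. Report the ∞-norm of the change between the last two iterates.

0.7190

Iteration 1:
  x = (7 - (1)·1.0000 - (4)·1.0000) / (7) = 0.2857
  y = (5 - (-2)·1.0000 - (-3)·1.0000) / (8) = 1.2500
  z = (-7 - (-3)·1.0000 - (3)·1.0000) / (8) = -0.8750
Iteration 2:
  x = (7 - (1)·1.2500 - (4)·-0.8750) / (7) = 1.3214
  y = (5 - (-2)·0.2857 - (-3)·-0.8750) / (8) = 0.3683
  z = (-7 - (-3)·0.2857 - (3)·1.2500) / (8) = -1.2366
Iteration 3:
  x = (7 - (1)·0.3683 - (4)·-1.2366) / (7) = 1.6540
  y = (5 - (-2)·1.3214 - (-3)·-1.2366) / (8) = 0.4916
  z = (-7 - (-3)·1.3214 - (3)·0.3683) / (8) = -0.5176
Change: (0.3326, 0.1233, 0.7190) → max |·| = 0.7190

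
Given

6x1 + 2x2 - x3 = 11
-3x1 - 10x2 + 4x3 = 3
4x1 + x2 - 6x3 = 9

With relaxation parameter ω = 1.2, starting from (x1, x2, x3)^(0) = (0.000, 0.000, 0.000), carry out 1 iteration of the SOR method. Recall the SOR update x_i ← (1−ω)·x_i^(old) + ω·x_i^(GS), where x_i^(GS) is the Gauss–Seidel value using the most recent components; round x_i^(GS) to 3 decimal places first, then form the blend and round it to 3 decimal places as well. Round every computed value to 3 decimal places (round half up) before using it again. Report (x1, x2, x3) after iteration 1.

Iteration 1:
  x1: GS value = (11 - (2)·0.000 - (-1)·0.000) / (6) = 1.833;  x1 ← (1−ω)·0.000 + ω·1.833 = 2.200
  x2: GS value = (3 - (-3)·2.200 - (4)·0.000) / (-10) = -0.960;  x2 ← (1−ω)·0.000 + ω·-0.960 = -1.152
  x3: GS value = (9 - (4)·2.200 - (1)·-1.152) / (-6) = -0.225;  x3 ← (1−ω)·0.000 + ω·-0.225 = -0.270

(2.200, -1.152, -0.270)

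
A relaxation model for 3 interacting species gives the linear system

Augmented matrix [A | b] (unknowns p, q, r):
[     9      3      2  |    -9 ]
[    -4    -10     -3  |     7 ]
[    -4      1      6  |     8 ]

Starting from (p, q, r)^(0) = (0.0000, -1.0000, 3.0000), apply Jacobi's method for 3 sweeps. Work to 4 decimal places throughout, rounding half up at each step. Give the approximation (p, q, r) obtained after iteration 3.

Iteration 1:
  p = (-9 - (3)·-1.0000 - (2)·3.0000) / (9) = -1.3333
  q = (7 - (-4)·0.0000 - (-3)·3.0000) / (-10) = -1.6000
  r = (8 - (-4)·0.0000 - (1)·-1.0000) / (6) = 1.5000
Iteration 2:
  p = (-9 - (3)·-1.6000 - (2)·1.5000) / (9) = -0.8000
  q = (7 - (-4)·-1.3333 - (-3)·1.5000) / (-10) = -0.6167
  r = (8 - (-4)·-1.3333 - (1)·-1.6000) / (6) = 0.7111
Iteration 3:
  p = (-9 - (3)·-0.6167 - (2)·0.7111) / (9) = -0.9525
  q = (7 - (-4)·-0.8000 - (-3)·0.7111) / (-10) = -0.5933
  r = (8 - (-4)·-0.8000 - (1)·-0.6167) / (6) = 0.9028

(-0.9525, -0.5933, 0.9028)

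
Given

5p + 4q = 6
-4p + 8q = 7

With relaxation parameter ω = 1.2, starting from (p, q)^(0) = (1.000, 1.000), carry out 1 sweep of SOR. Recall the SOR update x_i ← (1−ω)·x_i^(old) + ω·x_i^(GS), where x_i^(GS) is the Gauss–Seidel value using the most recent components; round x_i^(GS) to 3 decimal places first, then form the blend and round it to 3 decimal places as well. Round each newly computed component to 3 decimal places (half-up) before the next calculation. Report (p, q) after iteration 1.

Iteration 1:
  p: GS value = (6 - (4)·1.000) / (5) = 0.400;  p ← (1−ω)·1.000 + ω·0.400 = 0.280
  q: GS value = (7 - (-4)·0.280) / (8) = 1.015;  q ← (1−ω)·1.000 + ω·1.015 = 1.018

(0.280, 1.018)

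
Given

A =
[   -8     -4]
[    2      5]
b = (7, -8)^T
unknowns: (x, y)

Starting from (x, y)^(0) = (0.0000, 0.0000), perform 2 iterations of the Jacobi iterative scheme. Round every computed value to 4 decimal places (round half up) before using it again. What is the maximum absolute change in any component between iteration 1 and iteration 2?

0.8000

Iteration 1:
  x = (7 - (-4)·0.0000) / (-8) = -0.8750
  y = (-8 - (2)·0.0000) / (5) = -1.6000
Iteration 2:
  x = (7 - (-4)·-1.6000) / (-8) = -0.0750
  y = (-8 - (2)·-0.8750) / (5) = -1.2500
Change: (0.8000, 0.3500) → max |·| = 0.8000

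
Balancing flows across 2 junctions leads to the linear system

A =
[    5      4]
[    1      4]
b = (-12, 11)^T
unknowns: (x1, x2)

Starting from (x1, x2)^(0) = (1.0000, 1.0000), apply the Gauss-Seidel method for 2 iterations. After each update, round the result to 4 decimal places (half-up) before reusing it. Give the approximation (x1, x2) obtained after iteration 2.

(-5.2400, 4.0600)

Iteration 1:
  x1 = (-12 - (4)·1.0000) / (5) = -3.2000
  x2 = (11 - (1)·-3.2000) / (4) = 3.5500
Iteration 2:
  x1 = (-12 - (4)·3.5500) / (5) = -5.2400
  x2 = (11 - (1)·-5.2400) / (4) = 4.0600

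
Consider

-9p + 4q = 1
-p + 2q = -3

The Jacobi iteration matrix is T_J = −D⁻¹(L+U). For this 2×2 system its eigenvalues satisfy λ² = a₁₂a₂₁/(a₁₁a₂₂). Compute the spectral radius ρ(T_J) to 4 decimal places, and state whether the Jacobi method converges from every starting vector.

0.4714

a₁₂a₂₁/(a₁₁a₂₂) = (4)·(-1) / ((-9)·(2)) = 0.222222
ρ = √|0.222222| = √0.222222 = 0.4714
ρ < 1, so Jacobi converges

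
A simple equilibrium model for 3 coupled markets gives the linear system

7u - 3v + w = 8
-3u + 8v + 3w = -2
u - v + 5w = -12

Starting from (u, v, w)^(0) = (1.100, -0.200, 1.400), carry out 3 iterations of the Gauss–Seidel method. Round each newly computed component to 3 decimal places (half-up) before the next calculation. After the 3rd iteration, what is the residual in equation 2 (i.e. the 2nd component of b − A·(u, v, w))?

0.320

Iteration 1:
  u = (8 - (-3)·-0.200 - (1)·1.400) / (7) = 0.857
  v = (-2 - (-3)·0.857 - (3)·1.400) / (8) = -0.454
  w = (-12 - (1)·0.857 - (-1)·-0.454) / (5) = -2.662
Iteration 2:
  u = (8 - (-3)·-0.454 - (1)·-2.662) / (7) = 1.329
  v = (-2 - (-3)·1.329 - (3)·-2.662) / (8) = 1.247
  w = (-12 - (1)·1.329 - (-1)·1.247) / (5) = -2.416
Iteration 3:
  u = (8 - (-3)·1.247 - (1)·-2.416) / (7) = 2.022
  v = (-2 - (-3)·2.022 - (3)·-2.416) / (8) = 1.414
  w = (-12 - (1)·2.022 - (-1)·1.414) / (5) = -2.522
Residual b − A·x = (0.610, 0.320, 0.002)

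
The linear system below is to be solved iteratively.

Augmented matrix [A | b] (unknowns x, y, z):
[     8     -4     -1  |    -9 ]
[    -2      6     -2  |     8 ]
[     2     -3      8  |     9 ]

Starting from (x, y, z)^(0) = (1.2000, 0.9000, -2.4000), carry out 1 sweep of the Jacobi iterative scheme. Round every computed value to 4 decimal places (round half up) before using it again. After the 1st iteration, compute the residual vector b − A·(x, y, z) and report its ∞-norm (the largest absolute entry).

Iteration 1:
  x = (-9 - (-4)·0.9000 - (-1)·-2.4000) / (8) = -0.9750
  y = (8 - (-2)·1.2000 - (-2)·-2.4000) / (6) = 0.9333
  z = (9 - (2)·1.2000 - (-3)·0.9000) / (8) = 1.1625
Residual b − A·x = (3.6957, 2.7752, 4.4499); ∞-norm = 4.4499

4.4499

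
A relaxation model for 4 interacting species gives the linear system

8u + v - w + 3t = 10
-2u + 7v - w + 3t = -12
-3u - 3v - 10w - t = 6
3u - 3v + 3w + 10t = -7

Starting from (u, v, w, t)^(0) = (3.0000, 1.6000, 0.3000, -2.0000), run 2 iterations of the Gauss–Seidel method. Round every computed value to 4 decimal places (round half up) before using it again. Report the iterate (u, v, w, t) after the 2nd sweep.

(1.5826, -0.9233, -0.6899, -1.2448)

Iteration 1:
  u = (10 - (1)·1.6000 - (-1)·0.3000 - (3)·-2.0000) / (8) = 1.8375
  v = (-12 - (-2)·1.8375 - (-1)·0.3000 - (3)·-2.0000) / (7) = -0.2893
  w = (6 - (-3)·1.8375 - (-3)·-0.2893 - (-1)·-2.0000) / (-10) = -0.8645
  t = (-7 - (3)·1.8375 - (-3)·-0.2893 - (3)·-0.8645) / (10) = -1.0787
Iteration 2:
  u = (10 - (1)·-0.2893 - (-1)·-0.8645 - (3)·-1.0787) / (8) = 1.5826
  v = (-12 - (-2)·1.5826 - (-1)·-0.8645 - (3)·-1.0787) / (7) = -0.9233
  w = (6 - (-3)·1.5826 - (-3)·-0.9233 - (-1)·-1.0787) / (-10) = -0.6899
  t = (-7 - (3)·1.5826 - (-3)·-0.9233 - (3)·-0.6899) / (10) = -1.2448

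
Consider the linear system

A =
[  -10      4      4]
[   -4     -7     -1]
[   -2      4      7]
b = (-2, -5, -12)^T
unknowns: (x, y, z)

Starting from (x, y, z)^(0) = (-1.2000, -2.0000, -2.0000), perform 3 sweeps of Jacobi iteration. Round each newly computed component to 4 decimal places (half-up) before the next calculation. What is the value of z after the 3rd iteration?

Iteration 1:
  x = (-2 - (4)·-2.0000 - (4)·-2.0000) / (-10) = -1.4000
  y = (-5 - (-4)·-1.2000 - (-1)·-2.0000) / (-7) = 1.6857
  z = (-12 - (-2)·-1.2000 - (4)·-2.0000) / (7) = -0.9143
Iteration 2:
  x = (-2 - (4)·1.6857 - (4)·-0.9143) / (-10) = 0.5086
  y = (-5 - (-4)·-1.4000 - (-1)·-0.9143) / (-7) = 1.6449
  z = (-12 - (-2)·-1.4000 - (4)·1.6857) / (7) = -3.0775
Iteration 3:
  x = (-2 - (4)·1.6449 - (4)·-3.0775) / (-10) = -0.3730
  y = (-5 - (-4)·0.5086 - (-1)·-3.0775) / (-7) = 0.8633
  z = (-12 - (-2)·0.5086 - (4)·1.6449) / (7) = -2.5089

-2.5089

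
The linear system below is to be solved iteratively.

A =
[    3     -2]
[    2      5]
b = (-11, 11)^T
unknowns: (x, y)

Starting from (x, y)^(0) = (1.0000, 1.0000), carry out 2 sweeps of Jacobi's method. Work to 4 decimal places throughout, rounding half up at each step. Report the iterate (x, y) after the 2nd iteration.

Iteration 1:
  x = (-11 - (-2)·1.0000) / (3) = -3.0000
  y = (11 - (2)·1.0000) / (5) = 1.8000
Iteration 2:
  x = (-11 - (-2)·1.8000) / (3) = -2.4667
  y = (11 - (2)·-3.0000) / (5) = 3.4000

(-2.4667, 3.4000)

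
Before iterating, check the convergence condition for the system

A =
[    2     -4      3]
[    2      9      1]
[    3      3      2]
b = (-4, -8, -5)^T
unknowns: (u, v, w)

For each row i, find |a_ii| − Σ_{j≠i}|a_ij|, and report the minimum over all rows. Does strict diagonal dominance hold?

-5

row 1: |2| − (4+3) = -5
row 2: |9| − (2+1) = 6
row 3: |2| − (3+3) = -4
minimum over rows = -5 → not strictly diagonally dominant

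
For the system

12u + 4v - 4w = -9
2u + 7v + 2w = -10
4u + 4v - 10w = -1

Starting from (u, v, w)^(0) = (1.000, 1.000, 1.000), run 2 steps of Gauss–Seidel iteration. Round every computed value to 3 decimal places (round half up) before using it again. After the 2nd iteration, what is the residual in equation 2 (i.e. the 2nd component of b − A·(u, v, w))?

Iteration 1:
  u = (-9 - (4)·1.000 - (-4)·1.000) / (12) = -0.750
  v = (-10 - (2)·-0.750 - (2)·1.000) / (7) = -1.500
  w = (-1 - (4)·-0.750 - (4)·-1.500) / (-10) = -0.800
Iteration 2:
  u = (-9 - (4)·-1.500 - (-4)·-0.800) / (12) = -0.517
  v = (-10 - (2)·-0.517 - (2)·-0.800) / (7) = -1.052
  w = (-1 - (4)·-0.517 - (4)·-1.052) / (-10) = -0.528
Residual b − A·x = (-0.700, -0.546, -0.004)

-0.546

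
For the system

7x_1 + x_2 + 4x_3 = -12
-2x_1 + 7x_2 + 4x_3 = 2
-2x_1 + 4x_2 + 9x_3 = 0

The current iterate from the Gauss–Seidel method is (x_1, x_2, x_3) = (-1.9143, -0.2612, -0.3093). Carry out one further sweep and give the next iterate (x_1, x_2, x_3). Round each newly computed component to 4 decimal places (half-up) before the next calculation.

One sweep:
  x_1 = (-12 - (1)·-0.2612 - (4)·-0.3093) / (7) = -1.5002
  x_2 = (2 - (-2)·-1.5002 - (4)·-0.3093) / (7) = 0.0338
  x_3 = (0 - (-2)·-1.5002 - (4)·0.0338) / (9) = -0.3484

(-1.5002, 0.0338, -0.3484)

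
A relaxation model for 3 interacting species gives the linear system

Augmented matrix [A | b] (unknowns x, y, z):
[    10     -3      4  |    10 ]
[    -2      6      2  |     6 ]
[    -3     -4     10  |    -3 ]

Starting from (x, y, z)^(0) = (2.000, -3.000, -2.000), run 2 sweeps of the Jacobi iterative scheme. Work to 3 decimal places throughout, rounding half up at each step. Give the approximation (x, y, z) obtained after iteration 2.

(2.060, 1.600, 0.903)

Iteration 1:
  x = (10 - (-3)·-3.000 - (4)·-2.000) / (10) = 0.900
  y = (6 - (-2)·2.000 - (2)·-2.000) / (6) = 2.333
  z = (-3 - (-3)·2.000 - (-4)·-3.000) / (10) = -0.900
Iteration 2:
  x = (10 - (-3)·2.333 - (4)·-0.900) / (10) = 2.060
  y = (6 - (-2)·0.900 - (2)·-0.900) / (6) = 1.600
  z = (-3 - (-3)·0.900 - (-4)·2.333) / (10) = 0.903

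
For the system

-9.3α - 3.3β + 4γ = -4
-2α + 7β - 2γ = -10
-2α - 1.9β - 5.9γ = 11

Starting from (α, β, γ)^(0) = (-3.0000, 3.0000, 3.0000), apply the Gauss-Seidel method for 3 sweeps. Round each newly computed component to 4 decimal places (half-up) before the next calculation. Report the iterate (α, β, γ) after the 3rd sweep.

Iteration 1:
  α = (-4 - (-3.3)·3.0000 - (4)·3.0000) / (-9.3) = 0.6559
  β = (-10 - (-2)·0.6559 - (-2)·3.0000) / (7) = -0.3840
  γ = (11 - (-2)·0.6559 - (-1.9)·-0.3840) / (-5.9) = -1.9631
Iteration 2:
  α = (-4 - (-3.3)·-0.3840 - (4)·-1.9631) / (-9.3) = -0.2780
  β = (-10 - (-2)·-0.2780 - (-2)·-1.9631) / (7) = -2.0689
  γ = (11 - (-2)·-0.2780 - (-1.9)·-2.0689) / (-5.9) = -1.1039
Iteration 3:
  α = (-4 - (-3.3)·-2.0689 - (4)·-1.1039) / (-9.3) = 0.6894
  β = (-10 - (-2)·0.6894 - (-2)·-1.1039) / (7) = -1.5470
  γ = (11 - (-2)·0.6894 - (-1.9)·-1.5470) / (-5.9) = -1.5999

(0.6894, -1.5470, -1.5999)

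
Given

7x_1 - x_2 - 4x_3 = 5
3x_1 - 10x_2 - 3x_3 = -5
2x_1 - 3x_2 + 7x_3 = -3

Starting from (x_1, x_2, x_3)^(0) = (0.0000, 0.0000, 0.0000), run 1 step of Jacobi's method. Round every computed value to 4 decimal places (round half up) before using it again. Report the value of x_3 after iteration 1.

-0.4286

Iteration 1:
  x_1 = (5 - (-1)·0.0000 - (-4)·0.0000) / (7) = 0.7143
  x_2 = (-5 - (3)·0.0000 - (-3)·0.0000) / (-10) = 0.5000
  x_3 = (-3 - (2)·0.0000 - (-3)·0.0000) / (7) = -0.4286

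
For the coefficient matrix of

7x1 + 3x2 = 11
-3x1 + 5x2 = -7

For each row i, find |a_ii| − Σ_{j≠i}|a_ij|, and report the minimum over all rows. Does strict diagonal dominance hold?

2

row 1: |7| − (3) = 4
row 2: |5| − (3) = 2
minimum over rows = 2 → strictly diagonally dominant (convergence guaranteed)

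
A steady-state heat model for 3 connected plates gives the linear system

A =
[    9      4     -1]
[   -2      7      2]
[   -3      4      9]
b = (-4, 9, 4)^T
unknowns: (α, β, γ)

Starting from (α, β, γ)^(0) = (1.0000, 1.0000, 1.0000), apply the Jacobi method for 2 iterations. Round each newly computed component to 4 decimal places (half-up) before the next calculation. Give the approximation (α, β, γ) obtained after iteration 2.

(-0.9788, 0.9683, -0.3862)

Iteration 1:
  α = (-4 - (4)·1.0000 - (-1)·1.0000) / (9) = -0.7778
  β = (9 - (-2)·1.0000 - (2)·1.0000) / (7) = 1.2857
  γ = (4 - (-3)·1.0000 - (4)·1.0000) / (9) = 0.3333
Iteration 2:
  α = (-4 - (4)·1.2857 - (-1)·0.3333) / (9) = -0.9788
  β = (9 - (-2)·-0.7778 - (2)·0.3333) / (7) = 0.9683
  γ = (4 - (-3)·-0.7778 - (4)·1.2857) / (9) = -0.3862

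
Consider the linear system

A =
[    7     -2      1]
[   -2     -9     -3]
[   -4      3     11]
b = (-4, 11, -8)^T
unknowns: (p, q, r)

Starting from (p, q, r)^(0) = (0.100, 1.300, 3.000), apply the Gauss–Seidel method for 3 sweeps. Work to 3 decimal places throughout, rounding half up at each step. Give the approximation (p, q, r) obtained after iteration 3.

Iteration 1:
  p = (-4 - (-2)·1.300 - (1)·3.000) / (7) = -0.629
  q = (11 - (-2)·-0.629 - (-3)·3.000) / (-9) = -2.082
  r = (-8 - (-4)·-0.629 - (3)·-2.082) / (11) = -0.388
Iteration 2:
  p = (-4 - (-2)·-2.082 - (1)·-0.388) / (7) = -1.111
  q = (11 - (-2)·-1.111 - (-3)·-0.388) / (-9) = -0.846
  r = (-8 - (-4)·-1.111 - (3)·-0.846) / (11) = -0.901
Iteration 3:
  p = (-4 - (-2)·-0.846 - (1)·-0.901) / (7) = -0.684
  q = (11 - (-2)·-0.684 - (-3)·-0.901) / (-9) = -0.770
  r = (-8 - (-4)·-0.684 - (3)·-0.770) / (11) = -0.766

(-0.684, -0.770, -0.766)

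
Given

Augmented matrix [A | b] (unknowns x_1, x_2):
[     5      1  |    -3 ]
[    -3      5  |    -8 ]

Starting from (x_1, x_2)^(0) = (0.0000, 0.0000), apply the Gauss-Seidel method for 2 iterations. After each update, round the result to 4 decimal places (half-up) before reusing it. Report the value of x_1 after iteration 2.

Iteration 1:
  x_1 = (-3 - (1)·0.0000) / (5) = -0.6000
  x_2 = (-8 - (-3)·-0.6000) / (5) = -1.9600
Iteration 2:
  x_1 = (-3 - (1)·-1.9600) / (5) = -0.2080
  x_2 = (-8 - (-3)·-0.2080) / (5) = -1.7248

-0.2080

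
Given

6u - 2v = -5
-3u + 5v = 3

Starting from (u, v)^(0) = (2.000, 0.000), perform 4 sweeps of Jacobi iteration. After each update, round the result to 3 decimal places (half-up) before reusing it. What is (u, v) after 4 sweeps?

Iteration 1:
  u = (-5 - (-2)·0.000) / (6) = -0.833
  v = (3 - (-3)·2.000) / (5) = 1.800
Iteration 2:
  u = (-5 - (-2)·1.800) / (6) = -0.233
  v = (3 - (-3)·-0.833) / (5) = 0.100
Iteration 3:
  u = (-5 - (-2)·0.100) / (6) = -0.800
  v = (3 - (-3)·-0.233) / (5) = 0.460
Iteration 4:
  u = (-5 - (-2)·0.460) / (6) = -0.680
  v = (3 - (-3)·-0.800) / (5) = 0.120

(-0.680, 0.120)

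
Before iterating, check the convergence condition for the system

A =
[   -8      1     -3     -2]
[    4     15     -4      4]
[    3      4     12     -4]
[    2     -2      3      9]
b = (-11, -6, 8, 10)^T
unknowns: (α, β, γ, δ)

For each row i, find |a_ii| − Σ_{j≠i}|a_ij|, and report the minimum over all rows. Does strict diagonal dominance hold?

1

row 1: |-8| − (1+3+2) = 2
row 2: |15| − (4+4+4) = 3
row 3: |12| − (3+4+4) = 1
row 4: |9| − (2+2+3) = 2
minimum over rows = 1 → strictly diagonally dominant (convergence guaranteed)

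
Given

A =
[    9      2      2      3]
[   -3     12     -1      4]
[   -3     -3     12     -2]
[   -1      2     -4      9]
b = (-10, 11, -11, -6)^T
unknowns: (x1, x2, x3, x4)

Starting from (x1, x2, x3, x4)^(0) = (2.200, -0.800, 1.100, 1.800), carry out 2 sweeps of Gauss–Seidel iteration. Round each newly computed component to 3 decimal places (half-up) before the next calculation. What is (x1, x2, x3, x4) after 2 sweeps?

(-0.421, 1.166, -0.952, -1.396)

Iteration 1:
  x1 = (-10 - (2)·-0.800 - (2)·1.100 - (3)·1.800) / (9) = -1.778
  x2 = (11 - (-3)·-1.778 - (-1)·1.100 - (4)·1.800) / (12) = -0.036
  x3 = (-11 - (-3)·-1.778 - (-3)·-0.036 - (-2)·1.800) / (12) = -1.070
  x4 = (-6 - (-1)·-1.778 - (2)·-0.036 - (-4)·-1.070) / (9) = -1.332
Iteration 2:
  x1 = (-10 - (2)·-0.036 - (2)·-1.070 - (3)·-1.332) / (9) = -0.421
  x2 = (11 - (-3)·-0.421 - (-1)·-1.070 - (4)·-1.332) / (12) = 1.166
  x3 = (-11 - (-3)·-0.421 - (-3)·1.166 - (-2)·-1.332) / (12) = -0.952
  x4 = (-6 - (-1)·-0.421 - (2)·1.166 - (-4)·-0.952) / (9) = -1.396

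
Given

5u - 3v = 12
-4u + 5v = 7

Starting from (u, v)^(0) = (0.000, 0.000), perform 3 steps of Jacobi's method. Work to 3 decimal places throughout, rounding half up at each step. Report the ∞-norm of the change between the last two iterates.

1.152

Iteration 1:
  u = (12 - (-3)·0.000) / (5) = 2.400
  v = (7 - (-4)·0.000) / (5) = 1.400
Iteration 2:
  u = (12 - (-3)·1.400) / (5) = 3.240
  v = (7 - (-4)·2.400) / (5) = 3.320
Iteration 3:
  u = (12 - (-3)·3.320) / (5) = 4.392
  v = (7 - (-4)·3.240) / (5) = 3.992
Change: (1.152, 0.672) → max |·| = 1.152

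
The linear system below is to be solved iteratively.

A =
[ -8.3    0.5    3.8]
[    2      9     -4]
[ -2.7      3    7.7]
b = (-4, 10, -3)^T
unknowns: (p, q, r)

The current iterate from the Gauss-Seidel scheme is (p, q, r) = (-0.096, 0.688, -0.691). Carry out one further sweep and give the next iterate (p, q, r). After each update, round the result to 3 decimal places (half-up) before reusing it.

One sweep:
  p = (-4 - (0.5)·0.688 - (3.8)·-0.691) / (-8.3) = 0.207
  q = (10 - (2)·0.207 - (-4)·-0.691) / (9) = 0.758
  r = (-3 - (-2.7)·0.207 - (3)·0.758) / (7.7) = -0.612

(0.207, 0.758, -0.612)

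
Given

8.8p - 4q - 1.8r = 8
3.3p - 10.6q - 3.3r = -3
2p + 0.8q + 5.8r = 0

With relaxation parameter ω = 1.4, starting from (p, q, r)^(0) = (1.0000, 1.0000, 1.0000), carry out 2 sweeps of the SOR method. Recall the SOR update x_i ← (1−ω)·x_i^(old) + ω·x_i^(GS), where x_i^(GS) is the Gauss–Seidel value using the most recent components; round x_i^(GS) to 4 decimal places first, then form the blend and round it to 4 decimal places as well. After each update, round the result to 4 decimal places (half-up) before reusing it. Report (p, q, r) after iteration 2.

Iteration 1:
  p: GS value = (8 - (-4)·1.0000 - (-1.8)·1.0000) / (8.8) = 1.5682;  p ← (1−ω)·1.0000 + ω·1.5682 = 1.7955
  q: GS value = (-3 - (3.3)·1.7955 - (-3.3)·1.0000) / (-10.6) = 0.5307;  q ← (1−ω)·1.0000 + ω·0.5307 = 0.3430
  r: GS value = (0 - (2)·1.7955 - (0.8)·0.3430) / (5.8) = -0.6664;  r ← (1−ω)·1.0000 + ω·-0.6664 = -1.3330
Iteration 2:
  p: GS value = (8 - (-4)·0.3430 - (-1.8)·-1.3330) / (8.8) = 0.7923;  p ← (1−ω)·1.7955 + ω·0.7923 = 0.3910
  q: GS value = (-3 - (3.3)·0.3910 - (-3.3)·-1.3330) / (-10.6) = 0.8197;  q ← (1−ω)·0.3430 + ω·0.8197 = 1.0104
  r: GS value = (0 - (2)·0.3910 - (0.8)·1.0104) / (5.8) = -0.2742;  r ← (1−ω)·-1.3330 + ω·-0.2742 = 0.1493

(0.3910, 1.0104, 0.1493)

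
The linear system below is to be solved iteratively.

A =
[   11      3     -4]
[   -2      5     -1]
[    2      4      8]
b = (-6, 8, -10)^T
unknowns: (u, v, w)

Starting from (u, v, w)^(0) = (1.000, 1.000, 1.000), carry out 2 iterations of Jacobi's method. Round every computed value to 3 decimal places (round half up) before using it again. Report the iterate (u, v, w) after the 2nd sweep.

(-1.873, 1.018, -2.236)

Iteration 1:
  u = (-6 - (3)·1.000 - (-4)·1.000) / (11) = -0.455
  v = (8 - (-2)·1.000 - (-1)·1.000) / (5) = 2.200
  w = (-10 - (2)·1.000 - (4)·1.000) / (8) = -2.000
Iteration 2:
  u = (-6 - (3)·2.200 - (-4)·-2.000) / (11) = -1.873
  v = (8 - (-2)·-0.455 - (-1)·-2.000) / (5) = 1.018
  w = (-10 - (2)·-0.455 - (4)·2.200) / (8) = -2.236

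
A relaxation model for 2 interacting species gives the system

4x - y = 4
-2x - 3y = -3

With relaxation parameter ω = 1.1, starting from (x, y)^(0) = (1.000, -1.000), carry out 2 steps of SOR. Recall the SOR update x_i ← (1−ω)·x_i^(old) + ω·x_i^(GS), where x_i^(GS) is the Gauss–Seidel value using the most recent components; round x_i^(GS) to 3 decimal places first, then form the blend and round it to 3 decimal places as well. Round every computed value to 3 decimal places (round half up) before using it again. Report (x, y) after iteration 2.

Iteration 1:
  x: GS value = (4 - (-1)·-1.000) / (4) = 0.750;  x ← (1−ω)·1.000 + ω·0.750 = 0.725
  y: GS value = (-3 - (-2)·0.725) / (-3) = 0.517;  y ← (1−ω)·-1.000 + ω·0.517 = 0.669
Iteration 2:
  x: GS value = (4 - (-1)·0.669) / (4) = 1.167;  x ← (1−ω)·0.725 + ω·1.167 = 1.211
  y: GS value = (-3 - (-2)·1.211) / (-3) = 0.193;  y ← (1−ω)·0.669 + ω·0.193 = 0.145

(1.211, 0.145)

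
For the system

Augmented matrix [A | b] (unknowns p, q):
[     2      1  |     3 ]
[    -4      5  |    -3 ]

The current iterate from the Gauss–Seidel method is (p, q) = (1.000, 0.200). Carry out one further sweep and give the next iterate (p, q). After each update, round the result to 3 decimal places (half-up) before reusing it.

One sweep:
  p = (3 - (1)·0.200) / (2) = 1.400
  q = (-3 - (-4)·1.400) / (5) = 0.520

(1.400, 0.520)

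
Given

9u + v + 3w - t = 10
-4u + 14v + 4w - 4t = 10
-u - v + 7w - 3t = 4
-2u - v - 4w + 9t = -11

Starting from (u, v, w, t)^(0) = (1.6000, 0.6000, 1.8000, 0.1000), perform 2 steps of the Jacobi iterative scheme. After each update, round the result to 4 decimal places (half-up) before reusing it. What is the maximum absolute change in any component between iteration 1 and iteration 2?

Iteration 1:
  u = (10 - (1)·0.6000 - (3)·1.8000 - (-1)·0.1000) / (9) = 0.4556
  v = (10 - (-4)·1.6000 - (4)·1.8000 - (-4)·0.1000) / (14) = 0.6857
  w = (4 - (-1)·1.6000 - (-1)·0.6000 - (-3)·0.1000) / (7) = 0.9286
  t = (-11 - (-2)·1.6000 - (-1)·0.6000 - (-4)·1.8000) / (9) = 0.0000
Iteration 2:
  u = (10 - (1)·0.6857 - (3)·0.9286 - (-1)·0.0000) / (9) = 0.7254
  v = (10 - (-4)·0.4556 - (4)·0.9286 - (-4)·0.0000) / (14) = 0.5791
  w = (4 - (-1)·0.4556 - (-1)·0.6857 - (-3)·0.0000) / (7) = 0.7345
  t = (-11 - (-2)·0.4556 - (-1)·0.6857 - (-4)·0.9286) / (9) = -0.6321
Change: (0.2698, -0.1066, -0.1941, -0.6321) → max |·| = 0.6321

0.6321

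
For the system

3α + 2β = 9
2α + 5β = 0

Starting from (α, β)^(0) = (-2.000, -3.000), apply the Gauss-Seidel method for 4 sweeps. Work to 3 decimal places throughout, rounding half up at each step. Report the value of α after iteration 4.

4.108

Iteration 1:
  α = (9 - (2)·-3.000) / (3) = 5.000
  β = (0 - (2)·5.000) / (5) = -2.000
Iteration 2:
  α = (9 - (2)·-2.000) / (3) = 4.333
  β = (0 - (2)·4.333) / (5) = -1.733
Iteration 3:
  α = (9 - (2)·-1.733) / (3) = 4.155
  β = (0 - (2)·4.155) / (5) = -1.662
Iteration 4:
  α = (9 - (2)·-1.662) / (3) = 4.108
  β = (0 - (2)·4.108) / (5) = -1.643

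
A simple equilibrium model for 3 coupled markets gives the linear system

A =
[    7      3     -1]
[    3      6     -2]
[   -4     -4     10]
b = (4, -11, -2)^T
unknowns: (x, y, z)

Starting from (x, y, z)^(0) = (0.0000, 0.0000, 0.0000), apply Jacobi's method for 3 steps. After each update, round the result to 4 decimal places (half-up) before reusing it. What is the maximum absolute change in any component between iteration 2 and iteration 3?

Iteration 1:
  x = (4 - (3)·0.0000 - (-1)·0.0000) / (7) = 0.5714
  y = (-11 - (3)·0.0000 - (-2)·0.0000) / (6) = -1.8333
  z = (-2 - (-4)·0.0000 - (-4)·0.0000) / (10) = -0.2000
Iteration 2:
  x = (4 - (3)·-1.8333 - (-1)·-0.2000) / (7) = 1.3286
  y = (-11 - (3)·0.5714 - (-2)·-0.2000) / (6) = -2.1857
  z = (-2 - (-4)·0.5714 - (-4)·-1.8333) / (10) = -0.7048
Iteration 3:
  x = (4 - (3)·-2.1857 - (-1)·-0.7048) / (7) = 1.4075
  y = (-11 - (3)·1.3286 - (-2)·-0.7048) / (6) = -2.7326
  z = (-2 - (-4)·1.3286 - (-4)·-2.1857) / (10) = -0.5428
Change: (0.0789, -0.5469, 0.1620) → max |·| = 0.5469

0.5469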